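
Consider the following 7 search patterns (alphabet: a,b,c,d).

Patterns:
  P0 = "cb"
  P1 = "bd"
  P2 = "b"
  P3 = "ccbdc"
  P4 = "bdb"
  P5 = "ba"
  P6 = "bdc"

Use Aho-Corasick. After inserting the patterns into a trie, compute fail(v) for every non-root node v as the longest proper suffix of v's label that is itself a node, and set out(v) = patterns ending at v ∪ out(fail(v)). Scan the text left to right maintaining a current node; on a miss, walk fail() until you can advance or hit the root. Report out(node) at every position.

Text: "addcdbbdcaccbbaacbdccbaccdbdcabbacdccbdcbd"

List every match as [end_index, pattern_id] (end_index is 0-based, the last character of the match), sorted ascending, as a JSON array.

Build:
Trie (insert patterns):
  0='ε' goto b→3 c→1
  1='c' goto b→2 c→5
  2='cb' goto ·  ←P0
  3='b' goto a→10 d→4  ←P2
  4='bd' goto b→9 c→11  ←P1
  5='cc' goto b→6
  6='ccb' goto d→7
  7='ccbd' goto c→8
  8='ccbdc' goto ·  ←P3
  9='bdb' goto ·  ←P4
  10='ba' goto ·  ←P5
  11='bdc' goto ·  ←P6

Failure links (BFS by depth):
  fail(1) 'c': from fail(0)=0 chase 'c': 0 ⇒ 0;  out=∅∪out(0)=∅
  fail(3) 'b': from fail(0)=0 chase 'b': 0 ⇒ 0;  out={2}∪out(0)={2}
  fail(2) 'cb': from fail(1)=0 chase 'b': 0 ⇒ 3;  out={0}∪out(3)={0,2}
  fail(4) 'bd': from fail(3)=0 chase 'd': 0 ⇒ 0;  out={1}∪out(0)={1}
  fail(5) 'cc': from fail(1)=0 chase 'c': 0 ⇒ 1;  out=∅∪out(1)=∅
  fail(10) 'ba': from fail(3)=0 chase 'a': 0 ⇒ 0;  out={5}∪out(0)={5}
  fail(6) 'ccb': from fail(5)=1 chase 'b': 1 ⇒ 2;  out=∅∪out(2)={0,2}
  fail(9) 'bdb': from fail(4)=0 chase 'b': 0 ⇒ 3;  out={4}∪out(3)={2,4}
  fail(11) 'bdc': from fail(4)=0 chase 'c': 0 ⇒ 1;  out={6}∪out(1)={6}
  fail(7) 'ccbd': from fail(6)=2 chase 'd': 2→3 ⇒ 4;  out=∅∪out(4)={1}
  fail(8) 'ccbdc': from fail(7)=4 chase 'c': 4 ⇒ 11;  out={3}∪out(11)={3,6}

Scan:
pos 0 'a': at 0
pos 1 'd': at 0
pos 2 'd': at 0
pos 3 'c': at 1
pos 4 'd': at 0 ·f
pos 5 'b': at 3  emit P2@[5:5]
pos 6 'b': at 3 ·f  emit P2@[6:6]
pos 7 'd': at 4  emit P1@[6:7]
pos 8 'c': at 11  emit P6@[6:8]
pos 9 'a': at 0 ·f
pos 10 'c': at 1
pos 11 'c': at 5
pos 12 'b': at 6  emit P0@[11:12],P2@[12:12]
pos 13 'b': at 3 ·f  emit P2@[13:13]
pos 14 'a': at 10  emit P5@[13:14]
pos 15 'a': at 0 ·f
pos 16 'c': at 1
pos 17 'b': at 2  emit P0@[16:17],P2@[17:17]
pos 18 'd': at 4 ·f  emit P1@[17:18]
pos 19 'c': at 11  emit P6@[17:19]
pos 20 'c': at 5 ·f
pos 21 'b': at 6  emit P0@[20:21],P2@[21:21]
pos 22 'a': at 10 ·f  emit P5@[21:22]
pos 23 'c': at 1 ·f
pos 24 'c': at 5
pos 25 'd': at 0 ·f
pos 26 'b': at 3  emit P2@[26:26]
pos 27 'd': at 4  emit P1@[26:27]
pos 28 'c': at 11  emit P6@[26:28]
pos 29 'a': at 0 ·f
pos 30 'b': at 3  emit P2@[30:30]
pos 31 'b': at 3 ·f  emit P2@[31:31]
pos 32 'a': at 10  emit P5@[31:32]
pos 33 'c': at 1 ·f
pos 34 'd': at 0 ·f
pos 35 'c': at 1
pos 36 'c': at 5
pos 37 'b': at 6  emit P0@[36:37],P2@[37:37]
pos 38 'd': at 7  emit P1@[37:38]
pos 39 'c': at 8  emit P3@[35:39],P6@[37:39]
pos 40 'b': at 2 ·f  emit P0@[39:40],P2@[40:40]
pos 41 'd': at 4 ·f  emit P1@[40:41]

All matches (sorted): [[5,2],[6,2],[7,1],[8,6],[12,0],[12,2],[13,2],[14,5],[17,0],[17,2],[18,1],[19,6],[21,0],[21,2],[22,5],[26,2],[27,1],[28,6],[30,2],[31,2],[32,5],[37,0],[37,2],[38,1],[39,3],[39,6],[40,0],[40,2],[41,1]]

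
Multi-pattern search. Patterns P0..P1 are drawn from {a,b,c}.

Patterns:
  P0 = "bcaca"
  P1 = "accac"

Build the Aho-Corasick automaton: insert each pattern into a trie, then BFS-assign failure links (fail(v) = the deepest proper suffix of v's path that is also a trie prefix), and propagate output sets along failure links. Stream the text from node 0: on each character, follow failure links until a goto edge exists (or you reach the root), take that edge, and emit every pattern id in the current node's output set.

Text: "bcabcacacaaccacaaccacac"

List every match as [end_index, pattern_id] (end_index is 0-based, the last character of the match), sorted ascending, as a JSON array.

Build:
Trie (insert patterns):
  0='ε' goto a→6 b→1
  1='b' goto c→2
  2='bc' goto a→3
  3='bca' goto c→4
  4='bcac' goto a→5
  5='bcaca' goto ·  [P0 ends]
  6='a' goto c→7
  7='ac' goto c→8
  8='acc' goto a→9
  9='acca' goto c→10
  10='accac' goto ·  [P1 ends]

Failure links (BFS by depth):
  n1('b'): parent n0 fail=0; on 'b' 0 → fail=0;  out ∅∪∅=∅
  n6('a'): parent n0 fail=0; on 'a' 0 → fail=0;  out ∅∪∅=∅
  n2('bc'): parent n1 fail=0; on 'c' 0 → fail=0;  out ∅∪∅=∅
  n7('ac'): parent n6 fail=0; on 'c' 0 → fail=0;  out ∅∪∅=∅
  n3('bca'): parent n2 fail=0; on 'a' 0 → fail=6;  out ∅∪∅=∅
  n8('acc'): parent n7 fail=0; on 'c' 0 → fail=0;  out ∅∪∅=∅
  n4('bcac'): parent n3 fail=6; on 'c' 6 → fail=7;  out ∅∪∅=∅
  n9('acca'): parent n8 fail=0; on 'a' 0 → fail=6;  out ∅∪∅=∅
  n5('bcaca'): parent n4 fail=7; on 'a' 7→0 → fail=6;  out {0}∪∅={0}
  n10('accac'): parent n9 fail=6; on 'c' 6 → fail=7;  out {1}∪∅={1}

Text stream:
pos 0 'b': at 1
pos 1 'c': at 2
pos 2 'a': at 3
pos 3 'b': at 1 (via fail)
pos 4 'c': at 2
pos 5 'a': at 3
pos 6 'c': at 4
pos 7 'a': at 5  emit P0@[3:7]
pos 8 'c': at 7 (via fail)
pos 9 'a': at 6 (via fail)
pos 10 'a': at 6 (via fail)
pos 11 'c': at 7
pos 12 'c': at 8
pos 13 'a': at 9
pos 14 'c': at 10  emit P1@[10:14]
pos 15 'a': at 6 (via fail)
pos 16 'a': at 6 (via fail)
pos 17 'c': at 7
pos 18 'c': at 8
pos 19 'a': at 9
pos 20 'c': at 10  emit P1@[16:20]
pos 21 'a': at 6 (via fail)
pos 22 'c': at 7

Matches: [[7,0],[14,1],[20,1]]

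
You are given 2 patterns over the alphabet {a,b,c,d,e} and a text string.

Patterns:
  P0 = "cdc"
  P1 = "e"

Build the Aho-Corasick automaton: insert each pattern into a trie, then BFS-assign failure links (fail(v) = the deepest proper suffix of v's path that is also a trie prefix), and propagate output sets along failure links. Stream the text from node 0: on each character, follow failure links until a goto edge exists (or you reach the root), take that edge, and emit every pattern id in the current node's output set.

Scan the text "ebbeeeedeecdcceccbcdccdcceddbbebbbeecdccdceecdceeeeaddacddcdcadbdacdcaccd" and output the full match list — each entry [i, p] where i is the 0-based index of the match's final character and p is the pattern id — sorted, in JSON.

Build automaton:
Trie (insert patterns):
  n0 'ε': c→1 e→4
  n1 'c': d→2
  n2 'cd': c→3
  n3 'cdc': ·  ←P0
  n4 'e': ·  ←P1

BFS fail/out derivation:
  n1('c'): parent n0 fail=0; on 'c' 0 → fail=0;  out ∅∪∅=∅
  n4('e'): parent n0 fail=0; on 'e' 0 → fail=0;  out {1}∪∅={1}
  n2('cd'): parent n1 fail=0; on 'd' 0 → fail=0;  out ∅∪∅=∅
  n3('cdc'): parent n2 fail=0; on 'c' 0 → fail=1;  out {0}∪∅={0}

Scan:
pos 0 'e': at 4  ** P1@[0:0]
pos 1 'b': at 0 (via fail)
pos 2 'b': at 0
pos 3 'e': at 4  ** P1@[3:3]
pos 4 'e': at 4 (via fail)  ** P1@[4:4]
pos 5 'e': at 4 (via fail)  ** P1@[5:5]
pos 6 'e': at 4 (via fail)  ** P1@[6:6]
pos 7 'd': at 0 (via fail)
pos 8 'e': at 4  ** P1@[8:8]
pos 9 'e': at 4 (via fail)  ** P1@[9:9]
pos 10 'c': at 1 (via fail)
pos 11 'd': at 2
pos 12 'c': at 3  ** P0@[10:12]
pos 13 'c': at 1 (via fail)
pos 14 'e': at 4 (via fail)  ** P1@[14:14]
pos 15 'c': at 1 (via fail)
pos 16 'c': at 1 (via fail)
pos 17 'b': at 0 (via fail)
pos 18 'c': at 1
pos 19 'd': at 2
pos 20 'c': at 3  ** P0@[18:20]
pos 21 'c': at 1 (via fail)
pos 22 'd': at 2
pos 23 'c': at 3  ** P0@[21:23]
pos 24 'c': at 1 (via fail)
pos 25 'e': at 4 (via fail)  ** P1@[25:25]
pos 26 'd': at 0 (via fail)
pos 27 'd': at 0
pos 28 'b': at 0
pos 29 'b': at 0
pos 30 'e': at 4  ** P1@[30:30]
pos 31 'b': at 0 (via fail)
pos 32 'b': at 0
pos 33 'b': at 0
pos 34 'e': at 4  ** P1@[34:34]
pos 35 'e': at 4 (via fail)  ** P1@[35:35]
pos 36 'c': at 1 (via fail)
pos 37 'd': at 2
pos 38 'c': at 3  ** P0@[36:38]
pos 39 'c': at 1 (via fail)
pos 40 'd': at 2
pos 41 'c': at 3  ** P0@[39:41]
pos 42 'e': at 4 (via fail)  ** P1@[42:42]
pos 43 'e': at 4 (via fail)  ** P1@[43:43]
pos 44 'c': at 1 (via fail)
pos 45 'd': at 2
pos 46 'c': at 3  ** P0@[44:46]
pos 47 'e': at 4 (via fail)  ** P1@[47:47]
pos 48 'e': at 4 (via fail)  ** P1@[48:48]
pos 49 'e': at 4 (via fail)  ** P1@[49:49]
pos 50 'e': at 4 (via fail)  ** P1@[50:50]
pos 51 'a': at 0 (via fail)
pos 52 'd': at 0
pos 53 'd': at 0
pos 54 'a': at 0
pos 55 'c': at 1
pos 56 'd': at 2
pos 57 'd': at 0 (via fail)
pos 58 'c': at 1
pos 59 'd': at 2
pos 60 'c': at 3  ** P0@[58:60]
pos 61 'a': at 0 (via fail)
pos 62 'd': at 0
pos 63 'b': at 0
pos 64 'd': at 0
pos 65 'a': at 0
pos 66 'c': at 1
pos 67 'd': at 2
pos 68 'c': at 3  ** P0@[66:68]
pos 69 'a': at 0 (via fail)
pos 70 'c': at 1
pos 71 'c': at 1 (via fail)
pos 72 'd': at 2

Matches: [[0,1],[3,1],[4,1],[5,1],[6,1],[8,1],[9,1],[12,0],[14,1],[20,0],[23,0],[25,1],[30,1],[34,1],[35,1],[38,0],[41,0],[42,1],[43,1],[46,0],[47,1],[48,1],[49,1],[50,1],[60,0],[68,0]]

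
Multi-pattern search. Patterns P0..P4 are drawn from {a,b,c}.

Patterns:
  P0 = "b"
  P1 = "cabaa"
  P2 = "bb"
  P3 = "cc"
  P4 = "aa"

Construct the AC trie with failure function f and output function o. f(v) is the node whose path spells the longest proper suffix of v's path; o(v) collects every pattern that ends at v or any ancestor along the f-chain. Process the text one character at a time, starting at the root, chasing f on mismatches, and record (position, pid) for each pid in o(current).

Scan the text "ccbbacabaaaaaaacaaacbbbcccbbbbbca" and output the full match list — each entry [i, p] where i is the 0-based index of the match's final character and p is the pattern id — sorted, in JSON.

Build automaton:
Trie nodes:
  0='ε' goto a→9 b→1 c→2
  1='b' goto b→7  ←P0
  2='c' goto a→3 c→8
  3='ca' goto b→4
  4='cab' goto a→5
  5='caba' goto a→6
  6='cabaa' goto ·  ←P1
  7='bb' goto ·  ←P2
  8='cc' goto ·  ←P3
  9='a' goto a→10
  10='aa' goto ·  ←P4

BFS fail/out derivation:
  n1('b'): parent n0 fail=0; on 'b' 0 → fail=0;  out {0}∪∅={0}
  n2('c'): parent n0 fail=0; on 'c' 0 → fail=0;  out ∅∪∅=∅
  n9('a'): parent n0 fail=0; on 'a' 0 → fail=0;  out ∅∪∅=∅
  n3('ca'): parent n2 fail=0; on 'a' 0 → fail=9;  out ∅∪∅=∅
  n7('bb'): parent n1 fail=0; on 'b' 0 → fail=1;  out {2}∪{0}={0,2}
  n8('cc'): parent n2 fail=0; on 'c' 0 → fail=2;  out {3}∪∅={3}
  n10('aa'): parent n9 fail=0; on 'a' 0 → fail=9;  out {4}∪∅={4}
  n4('cab'): parent n3 fail=9; on 'b' 9→0 → fail=1;  out ∅∪{0}={0}
  n5('caba'): parent n4 fail=1; on 'a' 1→0 → fail=9;  out ∅∪∅=∅
  n6('cabaa'): parent n5 fail=9; on 'a' 9 → fail=10;  out {1}∪{4}={1,4}

Text stream:
[0] read 'c'  n0⇒n2
[1] read 'c'  n2⇒n8  emit P3@[0:1]
[2] read 'b'  n8⇒n1 ·f  emit P0@[2:2]
[3] read 'b'  n1⇒n7  emit P0@[3:3],P2@[2:3]
[4] read 'a'  n7⇒n9 ·f
[5] read 'c'  n9⇒n2 ·f
[6] read 'a'  n2⇒n3
[7] read 'b'  n3⇒n4  emit P0@[7:7]
[8] read 'a'  n4⇒n5
[9] read 'a'  n5⇒n6  emit P1@[5:9],P4@[8:9]
[10] read 'a'  n6⇒n10 ·f  emit P4@[9:10]
[11] read 'a'  n10⇒n10 ·f  emit P4@[10:11]
[12] read 'a'  n10⇒n10 ·f  emit P4@[11:12]
[13] read 'a'  n10⇒n10 ·f  emit P4@[12:13]
[14] read 'a'  n10⇒n10 ·f  emit P4@[13:14]
[15] read 'c'  n10⇒n2 ·f
[16] read 'a'  n2⇒n3
[17] read 'a'  n3⇒n10 ·f  emit P4@[16:17]
[18] read 'a'  n10⇒n10 ·f  emit P4@[17:18]
[19] read 'c'  n10⇒n2 ·f
[20] read 'b'  n2⇒n1 ·f  emit P0@[20:20]
[21] read 'b'  n1⇒n7  emit P0@[21:21],P2@[20:21]
[22] read 'b'  n7⇒n7 ·f  emit P0@[22:22],P2@[21:22]
[23] read 'c'  n7⇒n2 ·f
[24] read 'c'  n2⇒n8  emit P3@[23:24]
[25] read 'c'  n8⇒n8 ·f  emit P3@[24:25]
[26] read 'b'  n8⇒n1 ·f  emit P0@[26:26]
[27] read 'b'  n1⇒n7  emit P0@[27:27],P2@[26:27]
[28] read 'b'  n7⇒n7 ·f  emit P0@[28:28],P2@[27:28]
[29] read 'b'  n7⇒n7 ·f  emit P0@[29:29],P2@[28:29]
[30] read 'b'  n7⇒n7 ·f  emit P0@[30:30],P2@[29:30]
[31] read 'c'  n7⇒n2 ·f
[32] read 'a'  n2⇒n3

Matches: [[1,3],[2,0],[3,0],[3,2],[7,0],[9,1],[9,4],[10,4],[11,4],[12,4],[13,4],[14,4],[17,4],[18,4],[20,0],[21,0],[21,2],[22,0],[22,2],[24,3],[25,3],[26,0],[27,0],[27,2],[28,0],[28,2],[29,0],[29,2],[30,0],[30,2]]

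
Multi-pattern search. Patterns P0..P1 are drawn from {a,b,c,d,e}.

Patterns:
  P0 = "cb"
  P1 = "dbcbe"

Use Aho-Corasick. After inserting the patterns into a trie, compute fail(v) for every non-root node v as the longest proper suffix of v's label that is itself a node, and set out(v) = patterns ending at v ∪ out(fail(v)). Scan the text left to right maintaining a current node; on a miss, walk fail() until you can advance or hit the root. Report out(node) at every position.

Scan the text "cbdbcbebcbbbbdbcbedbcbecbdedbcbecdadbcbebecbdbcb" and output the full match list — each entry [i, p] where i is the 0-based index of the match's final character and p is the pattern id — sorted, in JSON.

Construct AC machine:
Trie nodes:
  0='ε' goto c→1 d→3
  1='c' goto b→2
  2='cb' goto ·  [P0 ends]
  3='d' goto b→4
  4='db' goto c→5
  5='dbc' goto b→6
  6='dbcb' goto e→7
  7='dbcbe' goto ·  [P1 ends]

Failure links (BFS by depth):
  fail(1) 'c': from fail(0)=0 chase 'c': 0 ⇒ 0;  out=∅∪out(0)=∅
  fail(3) 'd': from fail(0)=0 chase 'd': 0 ⇒ 0;  out=∅∪out(0)=∅
  fail(2) 'cb': from fail(1)=0 chase 'b': 0 ⇒ 0;  out={0}∪out(0)={0}
  fail(4) 'db': from fail(3)=0 chase 'b': 0 ⇒ 0;  out=∅∪out(0)=∅
  fail(5) 'dbc': from fail(4)=0 chase 'c': 0 ⇒ 1;  out=∅∪out(1)=∅
  fail(6) 'dbcb': from fail(5)=1 chase 'b': 1 ⇒ 2;  out=∅∪out(2)={0}
  fail(7) 'dbcbe': from fail(6)=2 chase 'e': 2→0 ⇒ 0;  out={1}∪out(0)={1}

Run:
[0] read 'c'  n0⇒n1
[1] read 'b'  n1⇒n2  emit P0@[0:1]
[2] read 'd'  n2⇒n3 (fail-walked)
[3] read 'b'  n3⇒n4
[4] read 'c'  n4⇒n5
[5] read 'b'  n5⇒n6  emit P0@[4:5]
[6] read 'e'  n6⇒n7  emit P1@[2:6]
[7] read 'b'  n7⇒n0 (fail-walked)
[8] read 'c'  n0⇒n1
[9] read 'b'  n1⇒n2  emit P0@[8:9]
[10] read 'b'  n2⇒n0 (fail-walked)
[11] read 'b'  n0⇒n0
[12] read 'b'  n0⇒n0
[13] read 'd'  n0⇒n3
[14] read 'b'  n3⇒n4
[15] read 'c'  n4⇒n5
[16] read 'b'  n5⇒n6  emit P0@[15:16]
[17] read 'e'  n6⇒n7  emit P1@[13:17]
[18] read 'd'  n7⇒n3 (fail-walked)
[19] read 'b'  n3⇒n4
[20] read 'c'  n4⇒n5
[21] read 'b'  n5⇒n6  emit P0@[20:21]
[22] read 'e'  n6⇒n7  emit P1@[18:22]
[23] read 'c'  n7⇒n1 (fail-walked)
[24] read 'b'  n1⇒n2  emit P0@[23:24]
[25] read 'd'  n2⇒n3 (fail-walked)
[26] read 'e'  n3⇒n0 (fail-walked)
[27] read 'd'  n0⇒n3
[28] read 'b'  n3⇒n4
[29] read 'c'  n4⇒n5
[30] read 'b'  n5⇒n6  emit P0@[29:30]
[31] read 'e'  n6⇒n7  emit P1@[27:31]
[32] read 'c'  n7⇒n1 (fail-walked)
[33] read 'd'  n1⇒n3 (fail-walked)
[34] read 'a'  n3⇒n0 (fail-walked)
[35] read 'd'  n0⇒n3
[36] read 'b'  n3⇒n4
[37] read 'c'  n4⇒n5
[38] read 'b'  n5⇒n6  emit P0@[37:38]
[39] read 'e'  n6⇒n7  emit P1@[35:39]
[40] read 'b'  n7⇒n0 (fail-walked)
[41] read 'e'  n0⇒n0
[42] read 'c'  n0⇒n1
[43] read 'b'  n1⇒n2  emit P0@[42:43]
[44] read 'd'  n2⇒n3 (fail-walked)
[45] read 'b'  n3⇒n4
[46] read 'c'  n4⇒n5
[47] read 'b'  n5⇒n6  emit P0@[46:47]

Matches: [[1,0],[5,0],[6,1],[9,0],[16,0],[17,1],[21,0],[22,1],[24,0],[30,0],[31,1],[38,0],[39,1],[43,0],[47,0]]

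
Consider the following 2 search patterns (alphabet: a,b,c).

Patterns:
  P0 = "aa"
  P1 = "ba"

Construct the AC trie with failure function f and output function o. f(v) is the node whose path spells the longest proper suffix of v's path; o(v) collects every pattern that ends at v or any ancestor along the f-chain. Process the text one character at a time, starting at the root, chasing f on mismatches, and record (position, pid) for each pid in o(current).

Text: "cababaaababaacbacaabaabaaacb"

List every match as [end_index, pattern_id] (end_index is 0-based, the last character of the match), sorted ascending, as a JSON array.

Build:
Trie nodes:
  0='ε' goto a→1 b→3
  1='a' goto a→2
  2='aa' goto ·  [P0 ends]
  3='b' goto a→4
  4='ba' goto ·  [P1 ends]

BFS fail/out derivation:
  n1('a'): parent n0 fail=0; on 'a' 0 → fail=0;  out ∅∪∅=∅
  n3('b'): parent n0 fail=0; on 'b' 0 → fail=0;  out ∅∪∅=∅
  n2('aa'): parent n1 fail=0; on 'a' 0 → fail=1;  out {0}∪∅={0}
  n4('ba'): parent n3 fail=0; on 'a' 0 → fail=1;  out {1}∪∅={1}

Text stream:
i=0 'c': node 0→0
i=1 'a': node 0→1
i=2 'b': node 1→3 (fail-walked)
i=3 'a': node 3→4  ** P1@[2:3]
i=4 'b': node 4→3 (fail-walked)
i=5 'a': node 3→4  ** P1@[4:5]
i=6 'a': node 4→2 (fail-walked)  ** P0@[5:6]
i=7 'a': node 2→2 (fail-walked)  ** P0@[6:7]
i=8 'b': node 2→3 (fail-walked)
i=9 'a': node 3→4  ** P1@[8:9]
i=10 'b': node 4→3 (fail-walked)
i=11 'a': node 3→4  ** P1@[10:11]
i=12 'a': node 4→2 (fail-walked)  ** P0@[11:12]
i=13 'c': node 2→0 (fail-walked)
i=14 'b': node 0→3
i=15 'a': node 3→4  ** P1@[14:15]
i=16 'c': node 4→0 (fail-walked)
i=17 'a': node 0→1
i=18 'a': node 1→2  ** P0@[17:18]
i=19 'b': node 2→3 (fail-walked)
i=20 'a': node 3→4  ** P1@[19:20]
i=21 'a': node 4→2 (fail-walked)  ** P0@[20:21]
i=22 'b': node 2→3 (fail-walked)
i=23 'a': node 3→4  ** P1@[22:23]
i=24 'a': node 4→2 (fail-walked)  ** P0@[23:24]
i=25 'a': node 2→2 (fail-walked)  ** P0@[24:25]
i=26 'c': node 2→0 (fail-walked)
i=27 'b': node 0→3

Result: [[3,1],[5,1],[6,0],[7,0],[9,1],[11,1],[12,0],[15,1],[18,0],[20,1],[21,0],[23,1],[24,0],[25,0]]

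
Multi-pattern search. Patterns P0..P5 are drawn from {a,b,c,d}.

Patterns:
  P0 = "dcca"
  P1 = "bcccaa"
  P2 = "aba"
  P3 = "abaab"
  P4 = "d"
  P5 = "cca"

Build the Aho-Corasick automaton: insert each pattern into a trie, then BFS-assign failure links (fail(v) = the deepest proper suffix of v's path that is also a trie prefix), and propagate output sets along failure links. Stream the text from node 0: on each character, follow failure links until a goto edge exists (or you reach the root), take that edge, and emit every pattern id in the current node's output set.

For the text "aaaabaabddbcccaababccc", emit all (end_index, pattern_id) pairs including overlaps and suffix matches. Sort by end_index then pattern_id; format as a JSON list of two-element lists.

Build automaton:
Trie nodes:
  n0 'ε': a→11 b→5 c→16 d→1
  n1 'd': c→2  [P4 ends]
  n2 'dc': c→3
  n3 'dcc': a→4
  n4 'dcca': ·  [P0 ends]
  n5 'b': c→6
  n6 'bc': c→7
  n7 'bcc': c→8
  n8 'bccc': a→9
  n9 'bccca': a→10
  n10 'bcccaa': ·  [P1 ends]
  n11 'a': b→12
  n12 'ab': a→13
  n13 'aba': a→14  [P2 ends]
  n14 'abaa': b→15
  n15 'abaab': ·  [P3 ends]
  n16 'c': c→17
  n17 'cc': a→18
  n18 'cca': ·  [P5 ends]

BFS fail/out derivation:
  n1('d'): parent n0 fail=0; on 'd' 0 → fail=0;  out {4}∪∅={4}
  n5('b'): parent n0 fail=0; on 'b' 0 → fail=0;  out ∅∪∅=∅
  n11('a'): parent n0 fail=0; on 'a' 0 → fail=0;  out ∅∪∅=∅
  n16('c'): parent n0 fail=0; on 'c' 0 → fail=0;  out ∅∪∅=∅
  n2('dc'): parent n1 fail=0; on 'c' 0 → fail=16;  out ∅∪∅=∅
  n6('bc'): parent n5 fail=0; on 'c' 0 → fail=16;  out ∅∪∅=∅
  n12('ab'): parent n11 fail=0; on 'b' 0 → fail=5;  out ∅∪∅=∅
  n17('cc'): parent n16 fail=0; on 'c' 0 → fail=16;  out ∅∪∅=∅
  n3('dcc'): parent n2 fail=16; on 'c' 16 → fail=17;  out ∅∪∅=∅
  n7('bcc'): parent n6 fail=16; on 'c' 16 → fail=17;  out ∅∪∅=∅
  n13('aba'): parent n12 fail=5; on 'a' 5→0 → fail=11;  out {2}∪∅={2}
  n18('cca'): parent n17 fail=16; on 'a' 16→0 → fail=11;  out {5}∪∅={5}
  n4('dcca'): parent n3 fail=17; on 'a' 17 → fail=18;  out {0}∪{5}={0,5}
  n8('bccc'): parent n7 fail=17; on 'c' 17→16 → fail=17;  out ∅∪∅=∅
  n14('abaa'): parent n13 fail=11; on 'a' 11→0 → fail=11;  out ∅∪∅=∅
  n9('bccca'): parent n8 fail=17; on 'a' 17 → fail=18;  out ∅∪{5}={5}
  n15('abaab'): parent n14 fail=11; on 'b' 11 → fail=12;  out {3}∪∅={3}
  n10('bcccaa'): parent n9 fail=18; on 'a' 18→11→0 → fail=11;  out {1}∪∅={1}

Scan:
pos 0 'a': at 11
pos 1 'a': at 11 ·f
pos 2 'a': at 11 ·f
pos 3 'a': at 11 ·f
pos 4 'b': at 12
pos 5 'a': at 13  emit P2@[3:5]
pos 6 'a': at 14
pos 7 'b': at 15  emit P3@[3:7]
pos 8 'd': at 1 ·f  emit P4@[8:8]
pos 9 'd': at 1 ·f  emit P4@[9:9]
pos 10 'b': at 5 ·f
pos 11 'c': at 6
pos 12 'c': at 7
pos 13 'c': at 8
pos 14 'a': at 9  emit P5@[12:14]
pos 15 'a': at 10  emit P1@[10:15]
pos 16 'b': at 12 ·f
pos 17 'a': at 13  emit P2@[15:17]
pos 18 'b': at 12 ·f
pos 19 'c': at 6 ·f
pos 20 'c': at 7
pos 21 'c': at 8

All matches (sorted): [[5,2],[7,3],[8,4],[9,4],[14,5],[15,1],[17,2]]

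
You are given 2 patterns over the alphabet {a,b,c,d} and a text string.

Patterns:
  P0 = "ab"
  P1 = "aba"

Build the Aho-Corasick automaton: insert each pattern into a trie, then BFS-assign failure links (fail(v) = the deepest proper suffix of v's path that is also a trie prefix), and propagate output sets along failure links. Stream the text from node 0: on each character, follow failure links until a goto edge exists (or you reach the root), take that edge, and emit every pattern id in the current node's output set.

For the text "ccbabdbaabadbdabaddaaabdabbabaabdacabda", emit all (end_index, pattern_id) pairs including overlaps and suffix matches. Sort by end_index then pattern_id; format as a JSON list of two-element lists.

Build:
Trie (insert patterns):
  0='ε' goto a→1
  1='a' goto b→2
  2='ab' goto a→3  ←P0
  3='aba' goto ·  ←P1

Failure links (BFS by depth):
  n1('a'): parent n0 fail=0; on 'a' 0 → fail=0;  out ∅∪∅=∅
  n2('ab'): parent n1 fail=0; on 'b' 0 → fail=0;  out {0}∪∅={0}
  n3('aba'): parent n2 fail=0; on 'a' 0 → fail=1;  out {1}∪∅={1}

Scan:
pos 0 'c': at 0
pos 1 'c': at 0
pos 2 'b': at 0
pos 3 'a': at 1
pos 4 'b': at 2  emit P0@[3:4]
pos 5 'd': at 0 (fail-walked)
pos 6 'b': at 0
pos 7 'a': at 1
pos 8 'a': at 1 (fail-walked)
pos 9 'b': at 2  emit P0@[8:9]
pos 10 'a': at 3  emit P1@[8:10]
pos 11 'd': at 0 (fail-walked)
pos 12 'b': at 0
pos 13 'd': at 0
pos 14 'a': at 1
pos 15 'b': at 2  emit P0@[14:15]
pos 16 'a': at 3  emit P1@[14:16]
pos 17 'd': at 0 (fail-walked)
pos 18 'd': at 0
pos 19 'a': at 1
pos 20 'a': at 1 (fail-walked)
pos 21 'a': at 1 (fail-walked)
pos 22 'b': at 2  emit P0@[21:22]
pos 23 'd': at 0 (fail-walked)
pos 24 'a': at 1
pos 25 'b': at 2  emit P0@[24:25]
pos 26 'b': at 0 (fail-walked)
pos 27 'a': at 1
pos 28 'b': at 2  emit P0@[27:28]
pos 29 'a': at 3  emit P1@[27:29]
pos 30 'a': at 1 (fail-walked)
pos 31 'b': at 2  emit P0@[30:31]
pos 32 'd': at 0 (fail-walked)
pos 33 'a': at 1
pos 34 'c': at 0 (fail-walked)
pos 35 'a': at 1
pos 36 'b': at 2  emit P0@[35:36]
pos 37 'd': at 0 (fail-walked)
pos 38 'a': at 1

All matches (sorted): [[4,0],[9,0],[10,1],[15,0],[16,1],[22,0],[25,0],[28,0],[29,1],[31,0],[36,0]]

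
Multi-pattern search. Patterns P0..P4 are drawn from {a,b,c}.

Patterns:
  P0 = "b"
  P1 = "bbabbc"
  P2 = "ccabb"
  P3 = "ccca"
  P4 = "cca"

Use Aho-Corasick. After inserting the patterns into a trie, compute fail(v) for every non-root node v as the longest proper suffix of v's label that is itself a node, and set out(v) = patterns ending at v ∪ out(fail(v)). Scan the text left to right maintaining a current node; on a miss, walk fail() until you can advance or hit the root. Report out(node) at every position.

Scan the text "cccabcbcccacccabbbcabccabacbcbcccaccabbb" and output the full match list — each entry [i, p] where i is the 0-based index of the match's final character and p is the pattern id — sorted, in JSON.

Build:
Trie nodes:
  0='ε' goto b→1 c→7
  1='b' goto b→2  [P0 ends]
  2='bb' goto a→3
  3='bba' goto b→4
  4='bbab' goto b→5
  5='bbabb' goto c→6
  6='bbabbc' goto ·  [P1 ends]
  7='c' goto c→8
  8='cc' goto a→9 c→12
  9='cca' goto b→10  [P4 ends]
  10='ccab' goto b→11
  11='ccabb' goto ·  [P2 ends]
  12='ccc' goto a→13
  13='ccca' goto ·  [P3 ends]

BFS fail/out derivation:
  n1('b'): parent n0 fail=0; on 'b' 0 → fail=0;  out {0}∪∅={0}
  n7('c'): parent n0 fail=0; on 'c' 0 → fail=0;  out ∅∪∅=∅
  n2('bb'): parent n1 fail=0; on 'b' 0 → fail=1;  out ∅∪{0}={0}
  n8('cc'): parent n7 fail=0; on 'c' 0 → fail=7;  out ∅∪∅=∅
  n3('bba'): parent n2 fail=1; on 'a' 1→0 → fail=0;  out ∅∪∅=∅
  n9('cca'): parent n8 fail=7; on 'a' 7→0 → fail=0;  out {4}∪∅={4}
  n12('ccc'): parent n8 fail=7; on 'c' 7 → fail=8;  out ∅∪∅=∅
  n4('bbab'): parent n3 fail=0; on 'b' 0 → fail=1;  out ∅∪{0}={0}
  n10('ccab'): parent n9 fail=0; on 'b' 0 → fail=1;  out ∅∪{0}={0}
  n13('ccca'): parent n12 fail=8; on 'a' 8 → fail=9;  out {3}∪{4}={3,4}
  n5('bbabb'): parent n4 fail=1; on 'b' 1 → fail=2;  out ∅∪{0}={0}
  n11('ccabb'): parent n10 fail=1; on 'b' 1 → fail=2;  out {2}∪{0}={0,2}
  n6('bbabbc'): parent n5 fail=2; on 'c' 2→1→0 → fail=7;  out {1}∪∅={1}

Run:
i=0 'c': node 0→7
i=1 'c': node 7→8
i=2 'c': node 8→12
i=3 'a': node 12→13  ** P3@[0:3],P4@[1:3]
i=4 'b': node 13→10 (fail-walked)  ** P0@[4:4]
i=5 'c': node 10→7 (fail-walked)
i=6 'b': node 7→1 (fail-walked)  ** P0@[6:6]
i=7 'c': node 1→7 (fail-walked)
i=8 'c': node 7→8
i=9 'c': node 8→12
i=10 'a': node 12→13  ** P3@[7:10],P4@[8:10]
i=11 'c': node 13→7 (fail-walked)
i=12 'c': node 7→8
i=13 'c': node 8→12
i=14 'a': node 12→13  ** P3@[11:14],P4@[12:14]
i=15 'b': node 13→10 (fail-walked)  ** P0@[15:15]
i=16 'b': node 10→11  ** P0@[16:16],P2@[12:16]
i=17 'b': node 11→2 (fail-walked)  ** P0@[17:17]
i=18 'c': node 2→7 (fail-walked)
i=19 'a': node 7→0 (fail-walked)
i=20 'b': node 0→1  ** P0@[20:20]
i=21 'c': node 1→7 (fail-walked)
i=22 'c': node 7→8
i=23 'a': node 8→9  ** P4@[21:23]
i=24 'b': node 9→10  ** P0@[24:24]
i=25 'a': node 10→0 (fail-walked)
i=26 'c': node 0→7
i=27 'b': node 7→1 (fail-walked)  ** P0@[27:27]
i=28 'c': node 1→7 (fail-walked)
i=29 'b': node 7→1 (fail-walked)  ** P0@[29:29]
i=30 'c': node 1→7 (fail-walked)
i=31 'c': node 7→8
i=32 'c': node 8→12
i=33 'a': node 12→13  ** P3@[30:33],P4@[31:33]
i=34 'c': node 13→7 (fail-walked)
i=35 'c': node 7→8
i=36 'a': node 8→9  ** P4@[34:36]
i=37 'b': node 9→10  ** P0@[37:37]
i=38 'b': node 10→11  ** P0@[38:38],P2@[34:38]
i=39 'b': node 11→2 (fail-walked)  ** P0@[39:39]

Matches: [[3,3],[3,4],[4,0],[6,0],[10,3],[10,4],[14,3],[14,4],[15,0],[16,0],[16,2],[17,0],[20,0],[23,4],[24,0],[27,0],[29,0],[33,3],[33,4],[36,4],[37,0],[38,0],[38,2],[39,0]]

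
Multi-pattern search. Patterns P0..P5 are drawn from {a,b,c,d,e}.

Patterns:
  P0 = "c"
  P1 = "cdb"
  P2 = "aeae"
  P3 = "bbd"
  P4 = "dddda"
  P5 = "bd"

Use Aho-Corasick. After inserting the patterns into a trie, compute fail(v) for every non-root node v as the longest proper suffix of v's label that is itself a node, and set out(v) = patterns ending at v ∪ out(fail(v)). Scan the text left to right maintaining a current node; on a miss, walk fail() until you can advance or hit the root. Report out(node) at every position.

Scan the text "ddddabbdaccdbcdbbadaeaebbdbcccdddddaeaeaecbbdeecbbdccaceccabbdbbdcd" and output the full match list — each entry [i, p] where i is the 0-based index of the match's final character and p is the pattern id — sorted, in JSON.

Construct AC machine:
Trie nodes:
  0='ε' goto a→4 b→8 c→1 d→11
  1='c' goto d→2  ←P0
  2='cd' goto b→3
  3='cdb' goto ·  ←P1
  4='a' goto e→5
  5='ae' goto a→6
  6='aea' goto e→7
  7='aeae' goto ·  ←P2
  8='b' goto b→9 d→16
  9='bb' goto d→10
  10='bbd' goto ·  ←P3
  11='d' goto d→12
  12='dd' goto d→13
  13='ddd' goto d→14
  14='dddd' goto a→15
  15='dddda' goto ·  ←P4
  16='bd' goto ·  ←P5

Failure links (BFS by depth):
  n1('c'): parent n0 fail=0; on 'c' 0 → fail=0;  out {0}∪∅={0}
  n4('a'): parent n0 fail=0; on 'a' 0 → fail=0;  out ∅∪∅=∅
  n8('b'): parent n0 fail=0; on 'b' 0 → fail=0;  out ∅∪∅=∅
  n11('d'): parent n0 fail=0; on 'd' 0 → fail=0;  out ∅∪∅=∅
  n2('cd'): parent n1 fail=0; on 'd' 0 → fail=11;  out ∅∪∅=∅
  n5('ae'): parent n4 fail=0; on 'e' 0 → fail=0;  out ∅∪∅=∅
  n9('bb'): parent n8 fail=0; on 'b' 0 → fail=8;  out ∅∪∅=∅
  n12('dd'): parent n11 fail=0; on 'd' 0 → fail=11;  out ∅∪∅=∅
  n16('bd'): parent n8 fail=0; on 'd' 0 → fail=11;  out {5}∪∅={5}
  n3('cdb'): parent n2 fail=11; on 'b' 11→0 → fail=8;  out {1}∪∅={1}
  n6('aea'): parent n5 fail=0; on 'a' 0 → fail=4;  out ∅∪∅=∅
  n10('bbd'): parent n9 fail=8; on 'd' 8 → fail=16;  out {3}∪{5}={3,5}
  n13('ddd'): parent n12 fail=11; on 'd' 11 → fail=12;  out ∅∪∅=∅
  n7('aeae'): parent n6 fail=4; on 'e' 4 → fail=5;  out {2}∪∅={2}
  n14('dddd'): parent n13 fail=12; on 'd' 12 → fail=13;  out ∅∪∅=∅
  n15('dddda'): parent n14 fail=13; on 'a' 13→12→11→0 → fail=4;  out {4}∪∅={4}

Run:
[0] read 'd'  n0⇒n11
[1] read 'd'  n11⇒n12
[2] read 'd'  n12⇒n13
[3] read 'd'  n13⇒n14
[4] read 'a'  n14⇒n15  emit P4@[0:4]
[5] read 'b'  n15⇒n8 ·f
[6] read 'b'  n8⇒n9
[7] read 'd'  n9⇒n10  emit P3@[5:7],P5@[6:7]
[8] read 'a'  n10⇒n4 ·f
[9] read 'c'  n4⇒n1 ·f  emit P0@[9:9]
[10] read 'c'  n1⇒n1 ·f  emit P0@[10:10]
[11] read 'd'  n1⇒n2
[12] read 'b'  n2⇒n3  emit P1@[10:12]
[13] read 'c'  n3⇒n1 ·f  emit P0@[13:13]
[14] read 'd'  n1⇒n2
[15] read 'b'  n2⇒n3  emit P1@[13:15]
[16] read 'b'  n3⇒n9 ·f
[17] read 'a'  n9⇒n4 ·f
[18] read 'd'  n4⇒n11 ·f
[19] read 'a'  n11⇒n4 ·f
[20] read 'e'  n4⇒n5
[21] read 'a'  n5⇒n6
[22] read 'e'  n6⇒n7  emit P2@[19:22]
[23] read 'b'  n7⇒n8 ·f
[24] read 'b'  n8⇒n9
[25] read 'd'  n9⇒n10  emit P3@[23:25],P5@[24:25]
[26] read 'b'  n10⇒n8 ·f
[27] read 'c'  n8⇒n1 ·f  emit P0@[27:27]
[28] read 'c'  n1⇒n1 ·f  emit P0@[28:28]
[29] read 'c'  n1⇒n1 ·f  emit P0@[29:29]
[30] read 'd'  n1⇒n2
[31] read 'd'  n2⇒n12 ·f
[32] read 'd'  n12⇒n13
[33] read 'd'  n13⇒n14
[34] read 'd'  n14⇒n14 ·f
[35] read 'a'  n14⇒n15  emit P4@[31:35]
[36] read 'e'  n15⇒n5 ·f
[37] read 'a'  n5⇒n6
[38] read 'e'  n6⇒n7  emit P2@[35:38]
[39] read 'a'  n7⇒n6 ·f
[40] read 'e'  n6⇒n7  emit P2@[37:40]
[41] read 'c'  n7⇒n1 ·f  emit P0@[41:41]
[42] read 'b'  n1⇒n8 ·f
[43] read 'b'  n8⇒n9
[44] read 'd'  n9⇒n10  emit P3@[42:44],P5@[43:44]
[45] read 'e'  n10⇒n0 ·f
[46] read 'e'  n0⇒n0
[47] read 'c'  n0⇒n1  emit P0@[47:47]
[48] read 'b'  n1⇒n8 ·f
[49] read 'b'  n8⇒n9
[50] read 'd'  n9⇒n10  emit P3@[48:50],P5@[49:50]
[51] read 'c'  n10⇒n1 ·f  emit P0@[51:51]
[52] read 'c'  n1⇒n1 ·f  emit P0@[52:52]
[53] read 'a'  n1⇒n4 ·f
[54] read 'c'  n4⇒n1 ·f  emit P0@[54:54]
[55] read 'e'  n1⇒n0 ·f
[56] read 'c'  n0⇒n1  emit P0@[56:56]
[57] read 'c'  n1⇒n1 ·f  emit P0@[57:57]
[58] read 'a'  n1⇒n4 ·f
[59] read 'b'  n4⇒n8 ·f
[60] read 'b'  n8⇒n9
[61] read 'd'  n9⇒n10  emit P3@[59:61],P5@[60:61]
[62] read 'b'  n10⇒n8 ·f
[63] read 'b'  n8⇒n9
[64] read 'd'  n9⇒n10  emit P3@[62:64],P5@[63:64]
[65] read 'c'  n10⇒n1 ·f  emit P0@[65:65]
[66] read 'd'  n1⇒n2

All matches (sorted): [[4,4],[7,3],[7,5],[9,0],[10,0],[12,1],[13,0],[15,1],[22,2],[25,3],[25,5],[27,0],[28,0],[29,0],[35,4],[38,2],[40,2],[41,0],[44,3],[44,5],[47,0],[50,3],[50,5],[51,0],[52,0],[54,0],[56,0],[57,0],[61,3],[61,5],[64,3],[64,5],[65,0]]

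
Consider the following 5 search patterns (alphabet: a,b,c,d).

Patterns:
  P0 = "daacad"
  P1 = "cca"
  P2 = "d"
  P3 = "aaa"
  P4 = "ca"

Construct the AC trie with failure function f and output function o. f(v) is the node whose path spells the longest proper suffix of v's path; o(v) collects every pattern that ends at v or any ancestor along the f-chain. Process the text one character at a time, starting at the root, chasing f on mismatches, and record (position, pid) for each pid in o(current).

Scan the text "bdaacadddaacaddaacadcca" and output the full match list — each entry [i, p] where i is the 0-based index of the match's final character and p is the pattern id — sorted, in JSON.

Build automaton:
Trie nodes:
  n0 'ε': a→10 c→7 d→1
  n1 'd': a→2  ←P2
  n2 'da': a→3
  n3 'daa': c→4
  n4 'daac': a→5
  n5 'daaca': d→6
  n6 'daacad': ·  ←P0
  n7 'c': a→13 c→8
  n8 'cc': a→9
  n9 'cca': ·  ←P1
  n10 'a': a→11
  n11 'aa': a→12
  n12 'aaa': ·  ←P3
  n13 'ca': ·  ←P4

Failure links (BFS by depth):
  n1('d'): parent n0 fail=0; on 'd' 0 → fail=0;  out {2}∪∅={2}
  n7('c'): parent n0 fail=0; on 'c' 0 → fail=0;  out ∅∪∅=∅
  n10('a'): parent n0 fail=0; on 'a' 0 → fail=0;  out ∅∪∅=∅
  n2('da'): parent n1 fail=0; on 'a' 0 → fail=10;  out ∅∪∅=∅
  n8('cc'): parent n7 fail=0; on 'c' 0 → fail=7;  out ∅∪∅=∅
  n11('aa'): parent n10 fail=0; on 'a' 0 → fail=10;  out ∅∪∅=∅
  n13('ca'): parent n7 fail=0; on 'a' 0 → fail=10;  out {4}∪∅={4}
  n3('daa'): parent n2 fail=10; on 'a' 10 → fail=11;  out ∅∪∅=∅
  n9('cca'): parent n8 fail=7; on 'a' 7 → fail=13;  out {1}∪{4}={1,4}
  n12('aaa'): parent n11 fail=10; on 'a' 10 → fail=11;  out {3}∪∅={3}
  n4('daac'): parent n3 fail=11; on 'c' 11→10→0 → fail=7;  out ∅∪∅=∅
  n5('daaca'): parent n4 fail=7; on 'a' 7 → fail=13;  out ∅∪{4}={4}
  n6('daacad'): parent n5 fail=13; on 'd' 13→10→0 → fail=1;  out {0}∪{2}={0,2}

Scan:
pos 0 'b': at 0
pos 1 'd': at 1  emit P2@[1:1]
pos 2 'a': at 2
pos 3 'a': at 3
pos 4 'c': at 4
pos 5 'a': at 5  emit P4@[4:5]
pos 6 'd': at 6  emit P0@[1:6],P2@[6:6]
pos 7 'd': at 1 ·f  emit P2@[7:7]
pos 8 'd': at 1 ·f  emit P2@[8:8]
pos 9 'a': at 2
pos 10 'a': at 3
pos 11 'c': at 4
pos 12 'a': at 5  emit P4@[11:12]
pos 13 'd': at 6  emit P0@[8:13],P2@[13:13]
pos 14 'd': at 1 ·f  emit P2@[14:14]
pos 15 'a': at 2
pos 16 'a': at 3
pos 17 'c': at 4
pos 18 'a': at 5  emit P4@[17:18]
pos 19 'd': at 6  emit P0@[14:19],P2@[19:19]
pos 20 'c': at 7 ·f
pos 21 'c': at 8
pos 22 'a': at 9  emit P1@[20:22],P4@[21:22]

Result: [[1,2],[5,4],[6,0],[6,2],[7,2],[8,2],[12,4],[13,0],[13,2],[14,2],[18,4],[19,0],[19,2],[22,1],[22,4]]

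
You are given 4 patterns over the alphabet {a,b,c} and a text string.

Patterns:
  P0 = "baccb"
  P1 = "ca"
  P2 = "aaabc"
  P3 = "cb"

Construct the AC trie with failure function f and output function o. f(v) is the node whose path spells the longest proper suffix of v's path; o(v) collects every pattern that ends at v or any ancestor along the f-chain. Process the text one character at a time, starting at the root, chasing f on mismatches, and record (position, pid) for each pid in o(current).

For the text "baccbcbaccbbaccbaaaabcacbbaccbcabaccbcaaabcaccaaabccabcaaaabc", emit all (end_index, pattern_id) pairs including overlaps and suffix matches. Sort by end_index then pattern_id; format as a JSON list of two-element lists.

Construct AC machine:
Trie nodes:
  0='ε' goto a→8 b→1 c→6
  1='b' goto a→2
  2='ba' goto c→3
  3='bac' goto c→4
  4='bacc' goto b→5
  5='baccb' goto ·  [P0 ends]
  6='c' goto a→7 b→13
  7='ca' goto ·  [P1 ends]
  8='a' goto a→9
  9='aa' goto a→10
  10='aaa' goto b→11
  11='aaab' goto c→12
  12='aaabc' goto ·  [P2 ends]
  13='cb' goto ·  [P3 ends]

BFS fail/out derivation:
  n1('b'): parent n0 fail=0; on 'b' 0 → fail=0;  out ∅∪∅=∅
  n6('c'): parent n0 fail=0; on 'c' 0 → fail=0;  out ∅∪∅=∅
  n8('a'): parent n0 fail=0; on 'a' 0 → fail=0;  out ∅∪∅=∅
  n2('ba'): parent n1 fail=0; on 'a' 0 → fail=8;  out ∅∪∅=∅
  n7('ca'): parent n6 fail=0; on 'a' 0 → fail=8;  out {1}∪∅={1}
  n9('aa'): parent n8 fail=0; on 'a' 0 → fail=8;  out ∅∪∅=∅
  n13('cb'): parent n6 fail=0; on 'b' 0 → fail=1;  out {3}∪∅={3}
  n3('bac'): parent n2 fail=8; on 'c' 8→0 → fail=6;  out ∅∪∅=∅
  n10('aaa'): parent n9 fail=8; on 'a' 8 → fail=9;  out ∅∪∅=∅
  n4('bacc'): parent n3 fail=6; on 'c' 6→0 → fail=6;  out ∅∪∅=∅
  n11('aaab'): parent n10 fail=9; on 'b' 9→8→0 → fail=1;  out ∅∪∅=∅
  n5('baccb'): parent n4 fail=6; on 'b' 6 → fail=13;  out {0}∪{3}={0,3}
  n12('aaabc'): parent n11 fail=1; on 'c' 1→0 → fail=6;  out {2}∪∅={2}

Run:
pos 0 'b': at 1
pos 1 'a': at 2
pos 2 'c': at 3
pos 3 'c': at 4
pos 4 'b': at 5  → match P0@[0:4],P3@[3:4]
pos 5 'c': at 6 (via fail)
pos 6 'b': at 13  → match P3@[5:6]
pos 7 'a': at 2 (via fail)
pos 8 'c': at 3
pos 9 'c': at 4
pos 10 'b': at 5  → match P0@[6:10],P3@[9:10]
pos 11 'b': at 1 (via fail)
pos 12 'a': at 2
pos 13 'c': at 3
pos 14 'c': at 4
pos 15 'b': at 5  → match P0@[11:15],P3@[14:15]
pos 16 'a': at 2 (via fail)
pos 17 'a': at 9 (via fail)
pos 18 'a': at 10
pos 19 'a': at 10 (via fail)
pos 20 'b': at 11
pos 21 'c': at 12  → match P2@[17:21]
pos 22 'a': at 7 (via fail)  → match P1@[21:22]
pos 23 'c': at 6 (via fail)
pos 24 'b': at 13  → match P3@[23:24]
pos 25 'b': at 1 (via fail)
pos 26 'a': at 2
pos 27 'c': at 3
pos 28 'c': at 4
pos 29 'b': at 5  → match P0@[25:29],P3@[28:29]
pos 30 'c': at 6 (via fail)
pos 31 'a': at 7  → match P1@[30:31]
pos 32 'b': at 1 (via fail)
pos 33 'a': at 2
pos 34 'c': at 3
pos 35 'c': at 4
pos 36 'b': at 5  → match P0@[32:36],P3@[35:36]
pos 37 'c': at 6 (via fail)
pos 38 'a': at 7  → match P1@[37:38]
pos 39 'a': at 9 (via fail)
pos 40 'a': at 10
pos 41 'b': at 11
pos 42 'c': at 12  → match P2@[38:42]
pos 43 'a': at 7 (via fail)  → match P1@[42:43]
pos 44 'c': at 6 (via fail)
pos 45 'c': at 6 (via fail)
pos 46 'a': at 7  → match P1@[45:46]
pos 47 'a': at 9 (via fail)
pos 48 'a': at 10
pos 49 'b': at 11
pos 50 'c': at 12  → match P2@[46:50]
pos 51 'c': at 6 (via fail)
pos 52 'a': at 7  → match P1@[51:52]
pos 53 'b': at 1 (via fail)
pos 54 'c': at 6 (via fail)
pos 55 'a': at 7  → match P1@[54:55]
pos 56 'a': at 9 (via fail)
pos 57 'a': at 10
pos 58 'a': at 10 (via fail)
pos 59 'b': at 11
pos 60 'c': at 12  → match P2@[56:60]

Matches: [[4,0],[4,3],[6,3],[10,0],[10,3],[15,0],[15,3],[21,2],[22,1],[24,3],[29,0],[29,3],[31,1],[36,0],[36,3],[38,1],[42,2],[43,1],[46,1],[50,2],[52,1],[55,1],[60,2]]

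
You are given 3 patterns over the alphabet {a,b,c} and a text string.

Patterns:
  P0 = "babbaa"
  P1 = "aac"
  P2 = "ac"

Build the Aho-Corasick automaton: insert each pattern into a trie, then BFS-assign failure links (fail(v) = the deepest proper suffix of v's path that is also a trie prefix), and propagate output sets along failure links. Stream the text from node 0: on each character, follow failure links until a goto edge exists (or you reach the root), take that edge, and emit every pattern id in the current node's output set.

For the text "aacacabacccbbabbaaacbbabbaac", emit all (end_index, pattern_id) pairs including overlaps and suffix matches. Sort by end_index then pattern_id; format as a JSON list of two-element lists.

Build automaton:
Trie nodes:
  0='ε' goto a→7 b→1
  1='b' goto a→2
  2='ba' goto b→3
  3='bab' goto b→4
  4='babb' goto a→5
  5='babba' goto a→6
  6='babbaa' goto ·  ←P0
  7='a' goto a→8 c→10
  8='aa' goto c→9
  9='aac' goto ·  ←P1
  10='ac' goto ·  ←P2

BFS fail/out derivation:
  fail(1) 'b': from fail(0)=0 chase 'b': 0 ⇒ 0;  out=∅∪out(0)=∅
  fail(7) 'a': from fail(0)=0 chase 'a': 0 ⇒ 0;  out=∅∪out(0)=∅
  fail(2) 'ba': from fail(1)=0 chase 'a': 0 ⇒ 7;  out=∅∪out(7)=∅
  fail(8) 'aa': from fail(7)=0 chase 'a': 0 ⇒ 7;  out=∅∪out(7)=∅
  fail(10) 'ac': from fail(7)=0 chase 'c': 0 ⇒ 0;  out={2}∪out(0)={2}
  fail(3) 'bab': from fail(2)=7 chase 'b': 7→0 ⇒ 1;  out=∅∪out(1)=∅
  fail(9) 'aac': from fail(8)=7 chase 'c': 7 ⇒ 10;  out={1}∪out(10)={1,2}
  fail(4) 'babb': from fail(3)=1 chase 'b': 1→0 ⇒ 1;  out=∅∪out(1)=∅
  fail(5) 'babba': from fail(4)=1 chase 'a': 1 ⇒ 2;  out=∅∪out(2)=∅
  fail(6) 'babbaa': from fail(5)=2 chase 'a': 2→7 ⇒ 8;  out={0}∪out(8)={0}

Scan:
i=0 'a': node 0→7
i=1 'a': node 7→8
i=2 'c': node 8→9  ** P1@[0:2],P2@[1:2]
i=3 'a': node 9→7 ·f
i=4 'c': node 7→10  ** P2@[3:4]
i=5 'a': node 10→7 ·f
i=6 'b': node 7→1 ·f
i=7 'a': node 1→2
i=8 'c': node 2→10 ·f  ** P2@[7:8]
i=9 'c': node 10→0 ·f
i=10 'c': node 0→0
i=11 'b': node 0→1
i=12 'b': node 1→1 ·f
i=13 'a': node 1→2
i=14 'b': node 2→3
i=15 'b': node 3→4
i=16 'a': node 4→5
i=17 'a': node 5→6  ** P0@[12:17]
i=18 'a': node 6→8 ·f
i=19 'c': node 8→9  ** P1@[17:19],P2@[18:19]
i=20 'b': node 9→1 ·f
i=21 'b': node 1→1 ·f
i=22 'a': node 1→2
i=23 'b': node 2→3
i=24 'b': node 3→4
i=25 'a': node 4→5
i=26 'a': node 5→6  ** P0@[21:26]
i=27 'c': node 6→9 ·f  ** P1@[25:27],P2@[26:27]

Matches: [[2,1],[2,2],[4,2],[8,2],[17,0],[19,1],[19,2],[26,0],[27,1],[27,2]]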